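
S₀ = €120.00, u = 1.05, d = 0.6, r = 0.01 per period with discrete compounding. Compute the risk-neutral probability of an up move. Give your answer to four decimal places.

Risk-neutral probability p = (1 + 0.01 − 0.6)/(1.05 − 0.6) = 0.4100/0.4500 = 0.9111

p = 0.9111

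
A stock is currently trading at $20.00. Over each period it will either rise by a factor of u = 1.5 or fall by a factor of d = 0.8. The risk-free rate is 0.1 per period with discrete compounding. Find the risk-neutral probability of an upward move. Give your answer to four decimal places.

p = 0.4286

Risk-neutral probability p = (1 + 0.1 − 0.8)/(1.5 − 0.8) = 0.3000/0.7000 = 0.4286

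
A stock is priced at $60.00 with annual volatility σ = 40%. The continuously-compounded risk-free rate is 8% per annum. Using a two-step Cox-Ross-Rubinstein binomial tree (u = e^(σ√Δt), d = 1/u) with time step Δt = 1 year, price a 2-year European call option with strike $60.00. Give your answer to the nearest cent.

$15.83

CRR parameters: u = e^(σ√Δt) = e^(0.4·√1) = 1.4918, d = 1/u = 0.6703
Per-period rate: rΔt = 0.08·1 = 0.08, so R = e^0.08 = 1.0833
Risk-neutral probability p = (e^0.08 − 0.6703)/(1.4918 − 0.6703) = 0.4130/0.8215 = 0.5027
Terminal stock prices: S_uu = 133.5, S_ud = 60, S_dd = 26.96
Terminal payoffs (S − K): max(73.53, 0) = 73.53, max(0, 0) = 0, max(-33.04, 0) = 0
Node u (S = 89.51): V_u = e^(−0.08)·[0.5027·73.5325 + 0.4973·0.0000] = 34.1225
Node d (S = 40.22): V_d = e^(−0.08)·[0.5027·0.0000 + 0.4973·0.0000] = 0.0000
Node 0 (S = 60): V_0 = e^(−0.08)·[0.5027·34.1225 + 0.4973·0.0000] = 15.8344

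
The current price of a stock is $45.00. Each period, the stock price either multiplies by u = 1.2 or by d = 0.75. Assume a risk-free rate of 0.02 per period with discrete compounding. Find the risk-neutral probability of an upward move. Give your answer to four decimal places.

p = 0.6000

Risk-neutral probability p = (1 + 0.02 − 0.75)/(1.2 − 0.75) = 0.2700/0.4500 = 0.6000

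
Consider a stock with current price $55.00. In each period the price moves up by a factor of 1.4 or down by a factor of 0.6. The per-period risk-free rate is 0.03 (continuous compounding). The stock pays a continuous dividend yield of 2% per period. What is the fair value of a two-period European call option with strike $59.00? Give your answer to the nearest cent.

$12.07

Per-period risk-free factor R = e^0.03 = 1.0305; dividend-adjusted growth = e^(0.03−0.02) = 1.0101.
Risk-neutral probability p = (1.0101 − 0.6)/(1.4 − 0.6) = 0.4101/0.8000 = 0.5126
Terminal stock prices: S_uu = 107.8, S_ud = 46.2, S_dd = 19.8
Terminal payoffs (S − K): max(48.8, 0) = 48.8, max(-12.8, 0) = 0, max(-39.2, 0) = 0
Node u (S = 77): V_u = e^(−0.03)·[0.5126·48.8000 + 0.4874·0.0000] = 24.2738
Node d (S = 33): V_d = e^(−0.03)·[0.5126·0.0000 + 0.4874·0.0000] = 0.0000
Node 0 (S = 55): V_0 = e^(−0.03)·[0.5126·24.2738 + 0.4874·0.0000] = 12.0741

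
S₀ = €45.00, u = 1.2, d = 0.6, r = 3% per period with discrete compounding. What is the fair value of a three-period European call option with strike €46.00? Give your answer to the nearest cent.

€10.70

Risk-neutral probability p = (1 + 0.03 − 0.6)/(1.2 − 0.6) = 0.4300/0.6000 = 0.7167
Terminal stock prices: S_uuu = 77.76, S_uud = 38.88, S_udd = 19.44, S_ddd = 9.72
Terminal payoffs (S − K): max(31.76, 0) = 31.76, max(-7.12, 0) = 0, max(-26.56, 0) = 0, max(-36.28, 0) = 0
Node uu (S = 64.8): V_uu = 1/1.03·[0.7167·31.7600 + 0.2833·0.0000] = 22.0984
Node ud (S = 32.4): V_ud = 1/1.03·[0.7167·0.0000 + 0.2833·0.0000] = 0.0000
Node dd (S = 16.2): V_dd = 1/1.03·[0.7167·0.0000 + 0.2833·0.0000] = 0.0000
Node u (S = 54): V_u = 1/1.03·[0.7167·22.0984 + 0.2833·0.0000] = 15.3759
Node d (S = 27): V_d = 1/1.03·[0.7167·0.0000 + 0.2833·0.0000] = 0.0000
Node 0 (S = 45): V_0 = 1/1.03·[0.7167·15.3759 + 0.2833·0.0000] = 10.6984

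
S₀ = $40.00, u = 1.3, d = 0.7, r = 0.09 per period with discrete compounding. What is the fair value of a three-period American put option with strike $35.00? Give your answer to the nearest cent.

$2.83

Risk-neutral probability p = (1 + 0.09 − 0.7)/(1.3 − 0.7) = 0.3900/0.6000 = 0.6500
Terminal stock prices: S_uuu = 87.88, S_uud = 47.32, S_udd = 25.48, S_ddd = 13.72
Terminal payoffs (K − S): max(-52.88, 0) = 0, max(-12.32, 0) = 0, max(9.52, 0) = 9.52, max(21.28, 0) = 21.28
Node uu (S = 67.6): continuation = 1/1.09·[0.6500·0.0000 + 0.3500·0.0000] = 0.0000; exercise value = 0.0000 ≤ continuation, so V_uu = 0.0000
Node ud (S = 36.4): continuation = 1/1.09·[0.6500·0.0000 + 0.3500·9.5200] = 3.0569; exercise value = 0.0000 ≤ continuation, so V_ud = 3.0569
Node dd (S = 19.6): continuation = 1/1.09·[0.6500·9.5200 + 0.3500·21.2800] = 12.5101; exercise value = 15.4000 > continuation, so V_dd = 15.4000 (exercise)
Node u (S = 52): continuation = 1/1.09·[0.6500·0.0000 + 0.3500·3.0569] = 0.9816; exercise value = 0.0000 ≤ continuation, so V_u = 0.9816
Node d (S = 28): continuation = 1/1.09·[0.6500·3.0569 + 0.3500·15.4000] = 6.7679; exercise value = 7.0000 > continuation, so V_d = 7.0000 (exercise)
Node 0 (S = 40): continuation = 1/1.09·[0.6500·0.9816 + 0.3500·7.0000] = 2.8330; exercise value = 0.0000 ≤ continuation, so V_0 = 2.8330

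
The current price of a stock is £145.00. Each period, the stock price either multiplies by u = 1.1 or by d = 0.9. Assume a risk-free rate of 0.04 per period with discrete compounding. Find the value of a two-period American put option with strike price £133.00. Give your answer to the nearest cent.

Risk-neutral probability p = (1 + 0.04 − 0.9)/(1.1 − 0.9) = 0.1400/0.2000 = 0.7000
Terminal stock prices: S_uu = 175.5, S_ud = 143.6, S_dd = 117.5
Terminal payoffs (K − S): max(-42.45, 0) = 0, max(-10.55, 0) = 0, max(15.55, 0) = 15.55
Node u (S = 159.5): continuation = 1/1.04·[0.7000·0.0000 + 0.3000·0.0000] = 0.0000; exercise value = 0.0000 ≤ continuation, so V_u = 0.0000
Node d (S = 130.5): continuation = 1/1.04·[0.7000·0.0000 + 0.3000·15.5500] = 4.4856; exercise value = 2.5000 ≤ continuation, so V_d = 4.4856
Node 0 (S = 145): continuation = 1/1.04·[0.7000·0.0000 + 0.3000·4.4856] = 1.2939; exercise value = 0.0000 ≤ continuation, so V_0 = 1.2939

£1.29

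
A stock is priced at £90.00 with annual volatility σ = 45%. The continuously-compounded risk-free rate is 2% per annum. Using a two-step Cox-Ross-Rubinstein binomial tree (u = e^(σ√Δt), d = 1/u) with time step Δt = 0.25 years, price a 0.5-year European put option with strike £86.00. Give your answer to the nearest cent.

£8.41

CRR parameters: u = e^(σ√Δt) = e^(0.45·√0.25) = 1.2523, d = 1/u = 0.7985
Per-period rate: rΔt = 0.02·0.25 = 0.005, so R = e^0.005 = 1.0050
Risk-neutral probability p = (e^0.005 − 0.7985)/(1.2523 − 0.7985) = 0.2065/0.4538 = 0.4550
Terminal stock prices: S_uu = 141.1, S_ud = 90, S_dd = 57.39
Terminal payoffs (K − S): max(-55.15, 0) = 0, max(-4, 0) = 0, max(28.61, 0) = 28.61
Node u (S = 112.7): V_u = e^(−0.005)·[0.4550·0.0000 + 0.5450·0.0000] = 0.0000
Node d (S = 71.87): V_d = e^(−0.005)·[0.4550·0.0000 + 0.5450·28.6135] = 15.5157
Node 0 (S = 90): V_0 = e^(−0.005)·[0.4550·0.0000 + 0.5450·15.5157] = 8.4134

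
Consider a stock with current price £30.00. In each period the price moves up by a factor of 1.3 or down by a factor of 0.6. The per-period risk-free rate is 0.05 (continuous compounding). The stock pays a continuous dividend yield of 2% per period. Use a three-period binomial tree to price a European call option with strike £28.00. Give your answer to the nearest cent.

Per-period risk-free factor R = e^0.05 = 1.0513; dividend-adjusted growth = e^(0.05−0.02) = 1.0305.
Risk-neutral probability p = (1.0305 − 0.6)/(1.3 − 0.6) = 0.4305/0.7000 = 0.6149
Terminal stock prices: S_uuu = 65.91, S_uud = 30.42, S_udd = 14.04, S_ddd = 6.48
Terminal payoffs (S − K): max(37.91, 0) = 37.91, max(2.42, 0) = 2.42, max(-13.96, 0) = 0, max(-21.52, 0) = 0
Node uu (S = 50.7): V_uu = e^(−0.05)·[0.6149·37.9100 + 0.3851·2.4200] = 23.0616
Node ud (S = 23.4): V_ud = e^(−0.05)·[0.6149·2.4200 + 0.3851·0.0000] = 1.4156
Node dd (S = 10.8): V_dd = e^(−0.05)·[0.6149·0.0000 + 0.3851·0.0000] = 0.0000
Node u (S = 39): V_u = e^(−0.05)·[0.6149·23.0616 + 0.3851·1.4156] = 14.0083
Node d (S = 18): V_d = e^(−0.05)·[0.6149·1.4156 + 0.3851·0.0000] = 0.8280
Node 0 (S = 30): V_0 = e^(−0.05)·[0.6149·14.0083 + 0.3851·0.8280] = 8.4974

£8.50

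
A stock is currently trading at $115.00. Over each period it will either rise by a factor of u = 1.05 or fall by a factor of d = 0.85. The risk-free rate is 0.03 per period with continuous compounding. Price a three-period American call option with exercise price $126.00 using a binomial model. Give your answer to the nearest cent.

$4.78

Risk-neutral probability p = (e^0.03 − 0.85)/(1.05 − 0.85) = 0.1805/0.2000 = 0.9023
Terminal stock prices: S_uuu = 133.1, S_uud = 107.8, S_udd = 87.24, S_ddd = 70.62
Terminal payoffs (S − K): max(7.127, 0) = 7.127, max(-18.23, 0) = 0, max(-38.76, 0) = 0, max(-55.38, 0) = 0
Node uu (S = 126.8): continuation = e^(−0.03)·[0.9023·7.1269 + 0.0977·0.0000] = 6.2403; exercise value = 0.7875 ≤ continuation, so V_uu = 6.2403
Node ud (S = 102.6): continuation = e^(−0.03)·[0.9023·0.0000 + 0.0977·0.0000] = 0.0000; exercise value = 0.0000 ≤ continuation, so V_ud = 0.0000
Node dd (S = 83.09): continuation = e^(−0.03)·[0.9023·0.0000 + 0.0977·0.0000] = 0.0000; exercise value = 0.0000 ≤ continuation, so V_dd = 0.0000
Node u (S = 120.8): continuation = e^(−0.03)·[0.9023·6.2403 + 0.0977·0.0000] = 5.4641; exercise value = 0.0000 ≤ continuation, so V_u = 5.4641
Node d (S = 97.75): continuation = e^(−0.03)·[0.9023·0.0000 + 0.0977·0.0000] = 0.0000; exercise value = 0.0000 ≤ continuation, so V_d = 0.0000
Node 0 (S = 115): continuation = e^(−0.03)·[0.9023·5.4641 + 0.0977·0.0000] = 4.7844; exercise value = 0.0000 ≤ continuation, so V_0 = 4.7844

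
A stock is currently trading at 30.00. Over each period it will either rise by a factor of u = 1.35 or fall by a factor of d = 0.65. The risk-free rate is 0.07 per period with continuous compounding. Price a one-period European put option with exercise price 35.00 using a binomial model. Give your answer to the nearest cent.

Risk-neutral probability p = (e^0.07 − 0.65)/(1.35 − 0.65) = 0.4225/0.7000 = 0.6036
Terminal stock prices: S_u = 40.5, S_d = 19.5
Terminal payoffs (K − S): max(-5.5, 0) = 0, max(15.5, 0) = 15.5
Node 0 (S = 30): V_0 = e^(−0.07)·[0.6036·0.0000 + 0.3964·15.5000] = 5.7291

5.73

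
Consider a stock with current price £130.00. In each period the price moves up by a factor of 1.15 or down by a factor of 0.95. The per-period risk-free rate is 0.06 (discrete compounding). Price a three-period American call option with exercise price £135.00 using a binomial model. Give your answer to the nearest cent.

Risk-neutral probability p = (1 + 0.06 − 0.95)/(1.15 − 0.95) = 0.1100/0.2000 = 0.5500
Terminal stock prices: S_uuu = 197.7, S_uud = 163.3, S_udd = 134.9, S_ddd = 111.5
Terminal payoffs (S − K): max(62.71, 0) = 62.71, max(28.33, 0) = 28.33, max(-0.07625, 0) = 0, max(-23.54, 0) = 0
Node uu (S = 171.9): continuation = 1/1.06·[0.5500·62.7137 + 0.4500·28.3287] = 44.5665; exercise value = 36.9250 ≤ continuation, so V_uu = 44.5665
Node ud (S = 142): continuation = 1/1.06·[0.5500·28.3287 + 0.4500·0.0000] = 14.6989; exercise value = 7.0250 ≤ continuation, so V_ud = 14.6989
Node dd (S = 117.3): continuation = 1/1.06·[0.5500·0.0000 + 0.4500·0.0000] = 0.0000; exercise value = 0.0000 ≤ continuation, so V_dd = 0.0000
Node u (S = 149.5): continuation = 1/1.06·[0.5500·44.5665 + 0.4500·14.6989] = 29.3642; exercise value = 14.5000 ≤ continuation, so V_u = 29.3642
Node d (S = 123.5): continuation = 1/1.06·[0.5500·14.6989 + 0.4500·0.0000] = 7.6268; exercise value = 0.0000 ≤ continuation, so V_d = 7.6268
Node 0 (S = 130): continuation = 1/1.06·[0.5500·29.3642 + 0.4500·7.6268] = 18.4739; exercise value = 0.0000 ≤ continuation, so V_0 = 18.4739

£18.47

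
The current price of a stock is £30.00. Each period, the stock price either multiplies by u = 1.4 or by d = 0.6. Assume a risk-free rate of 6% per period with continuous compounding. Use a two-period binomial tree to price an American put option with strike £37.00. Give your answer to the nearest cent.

£10.12

Risk-neutral probability p = (e^0.06 − 0.6)/(1.4 − 0.6) = 0.4618/0.8000 = 0.5773
Terminal stock prices: S_uu = 58.8, S_ud = 25.2, S_dd = 10.8
Terminal payoffs (K − S): max(-21.8, 0) = 0, max(11.8, 0) = 11.8, max(26.2, 0) = 26.2
Node u (S = 42): continuation = e^(−0.06)·[0.5773·0.0000 + 0.4227·11.8000] = 4.6974; exercise value = 0.0000 ≤ continuation, so V_u = 4.6974
Node d (S = 18): continuation = e^(−0.06)·[0.5773·11.8000 + 0.4227·26.2000] = 16.8453; exercise value = 19.0000 > continuation, so V_d = 19.0000 (exercise)
Node 0 (S = 30): continuation = e^(−0.06)·[0.5773·4.6974 + 0.4227·19.0000] = 10.1176; exercise value = 7.0000 ≤ continuation, so V_0 = 10.1176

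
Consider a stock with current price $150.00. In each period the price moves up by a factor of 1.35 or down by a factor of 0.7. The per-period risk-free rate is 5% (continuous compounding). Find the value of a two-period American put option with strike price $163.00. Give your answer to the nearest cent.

Risk-neutral probability p = (e^0.05 − 0.7)/(1.35 − 0.7) = 0.3513/0.6500 = 0.5404
Terminal stock prices: S_uu = 273.4, S_ud = 141.8, S_dd = 73.5
Terminal payoffs (K − S): max(-110.4, 0) = 0, max(21.25, 0) = 21.25, max(89.5, 0) = 89.5
Node u (S = 202.5): continuation = e^(−0.05)·[0.5404·0.0000 + 0.4596·21.2500] = 9.2898; exercise value = 0.0000 ≤ continuation, so V_u = 9.2898
Node d (S = 105): continuation = e^(−0.05)·[0.5404·21.2500 + 0.4596·89.5000] = 50.0504; exercise value = 58.0000 > continuation, so V_d = 58.0000 (exercise)
Node 0 (S = 150): continuation = e^(−0.05)·[0.5404·9.2898 + 0.4596·58.0000] = 30.1313; exercise value = 13.0000 ≤ continuation, so V_0 = 30.1313

$30.13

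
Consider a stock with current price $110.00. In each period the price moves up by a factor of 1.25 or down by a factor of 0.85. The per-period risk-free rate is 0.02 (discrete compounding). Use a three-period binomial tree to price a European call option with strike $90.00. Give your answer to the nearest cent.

Risk-neutral probability p = (1 + 0.02 − 0.85)/(1.25 − 0.85) = 0.1700/0.4000 = 0.4250
Terminal stock prices: S_uuu = 214.8, S_uud = 146.1, S_udd = 99.34, S_ddd = 67.55
Terminal payoffs (S − K): max(124.8, 0) = 124.8, max(56.09, 0) = 56.09, max(9.344, 0) = 9.344, max(-22.45, 0) = 0
Node uu (S = 171.9): V_uu = 1/1.02·[0.4250·124.8438 + 0.5750·56.0938] = 83.6397
Node ud (S = 116.9): V_ud = 1/1.02·[0.4250·56.0938 + 0.5750·9.3437] = 28.6397
Node dd (S = 79.47): V_dd = 1/1.02·[0.4250·9.3437 + 0.5750·0.0000] = 3.8932
Node u (S = 137.5): V_u = 1/1.02·[0.4250·83.6397 + 0.5750·28.6397] = 50.9948
Node d (S = 93.5): V_d = 1/1.02·[0.4250·28.6397 + 0.5750·3.8932] = 14.1279
Node 0 (S = 110): V_0 = 1/1.02·[0.4250·50.9948 + 0.5750·14.1279] = 29.2121

$29.21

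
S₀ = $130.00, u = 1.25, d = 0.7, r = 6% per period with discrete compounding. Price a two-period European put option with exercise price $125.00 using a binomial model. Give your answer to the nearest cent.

Risk-neutral probability p = (1 + 0.06 − 0.7)/(1.25 − 0.7) = 0.3600/0.5500 = 0.6545
Terminal stock prices: S_uu = 203.1, S_ud = 113.7, S_dd = 63.7
Terminal payoffs (K − S): max(-78.12, 0) = 0, max(11.25, 0) = 11.25, max(61.3, 0) = 61.3
Node u (S = 162.5): V_u = 1/1.06·[0.6545·0.0000 + 0.3455·11.2500] = 3.6664
Node d (S = 91): V_d = 1/1.06·[0.6545·11.2500 + 0.3455·61.3000] = 26.9245
Node 0 (S = 130): V_0 = 1/1.06·[0.6545·3.6664 + 0.3455·26.9245] = 11.0387

$11.04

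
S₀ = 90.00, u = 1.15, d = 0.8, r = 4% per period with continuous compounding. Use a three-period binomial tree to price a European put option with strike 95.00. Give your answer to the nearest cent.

6.44

Risk-neutral probability p = (e^0.04 − 0.8)/(1.15 − 0.8) = 0.2408/0.3500 = 0.6880
Terminal stock prices: S_uuu = 136.9, S_uud = 95.22, S_udd = 66.24, S_ddd = 46.08
Terminal payoffs (K − S): max(-41.88, 0) = 0, max(-0.22, 0) = 0, max(28.76, 0) = 28.76, max(48.92, 0) = 48.92
Node uu (S = 119): V_uu = e^(−0.04)·[0.6880·0.0000 + 0.3120·0.0000] = 0.0000
Node ud (S = 82.8): V_ud = e^(−0.04)·[0.6880·0.0000 + 0.3120·28.7600] = 8.6204
Node dd (S = 57.6): V_dd = e^(−0.04)·[0.6880·28.7600 + 0.3120·48.9200] = 33.6750
Node u (S = 103.5): V_u = e^(−0.04)·[0.6880·0.0000 + 0.3120·8.6204] = 2.5839
Node d (S = 72): V_d = e^(−0.04)·[0.6880·8.6204 + 0.3120·33.6750] = 15.7922
Node 0 (S = 90): V_0 = e^(−0.04)·[0.6880·2.5839 + 0.3120·15.7922] = 6.4416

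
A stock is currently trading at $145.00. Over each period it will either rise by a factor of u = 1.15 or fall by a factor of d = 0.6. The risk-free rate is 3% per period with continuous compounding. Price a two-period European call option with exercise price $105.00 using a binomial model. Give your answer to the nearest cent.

Risk-neutral probability p = (e^0.03 − 0.6)/(1.15 − 0.6) = 0.4305/0.5500 = 0.7826
Terminal stock prices: S_uu = 191.8, S_ud = 100, S_dd = 52.2
Terminal payoffs (S − K): max(86.76, 0) = 86.76, max(-4.95, 0) = 0, max(-52.8, 0) = 0
Node u (S = 166.8): V_u = e^(−0.03)·[0.7826·86.7625 + 0.2174·0.0000] = 65.8973
Node d (S = 87): V_d = e^(−0.03)·[0.7826·0.0000 + 0.2174·0.0000] = 0.0000
Node 0 (S = 145): V_0 = e^(−0.03)·[0.7826·65.8973 + 0.2174·0.0000] = 50.0499

$50.05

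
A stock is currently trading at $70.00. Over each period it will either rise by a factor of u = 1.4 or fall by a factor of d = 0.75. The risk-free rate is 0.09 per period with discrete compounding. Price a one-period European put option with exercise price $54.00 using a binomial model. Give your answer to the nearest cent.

$0.66

Risk-neutral probability p = (1 + 0.09 − 0.75)/(1.4 − 0.75) = 0.3400/0.6500 = 0.5231
Terminal stock prices: S_u = 98, S_d = 52.5
Terminal payoffs (K − S): max(-44, 0) = 0, max(1.5, 0) = 1.5
Node 0 (S = 70): V_0 = 1/1.09·[0.5231·0.0000 + 0.4769·1.5000] = 0.6563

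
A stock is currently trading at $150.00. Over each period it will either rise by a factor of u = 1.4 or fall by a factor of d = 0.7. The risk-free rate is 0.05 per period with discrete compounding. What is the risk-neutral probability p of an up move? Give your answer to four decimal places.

p = 0.5000

Risk-neutral probability p = (1 + 0.05 − 0.7)/(1.4 − 0.7) = 0.3500/0.7000 = 0.5000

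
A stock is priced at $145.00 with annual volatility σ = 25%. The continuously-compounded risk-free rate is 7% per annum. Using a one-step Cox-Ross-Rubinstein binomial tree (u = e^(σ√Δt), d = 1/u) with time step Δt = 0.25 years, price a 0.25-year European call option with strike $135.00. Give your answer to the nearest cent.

CRR parameters: u = e^(σ√Δt) = e^(0.25·√0.25) = 1.1331, d = 1/u = 0.8825
Per-period rate: rΔt = 0.07·0.25 = 0.0175, so R = e^0.0175 = 1.0177
Risk-neutral probability p = (e^0.0175 − 0.8825)/(1.1331 − 0.8825) = 0.1352/0.2507 = 0.5392
Terminal stock prices: S_u = 164.3, S_d = 128
Terminal payoffs (S − K): max(29.31, 0) = 29.31, max(-7.038, 0) = 0
Node 0 (S = 145): V_0 = e^(−0.0175)·[0.5392·29.3065 + 0.4608·0.0000] = 15.5286

$15.53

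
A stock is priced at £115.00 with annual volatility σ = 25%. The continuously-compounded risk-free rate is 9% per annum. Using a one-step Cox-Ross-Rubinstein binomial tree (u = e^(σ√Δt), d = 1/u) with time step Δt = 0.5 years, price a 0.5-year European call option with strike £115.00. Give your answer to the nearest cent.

£12.45

CRR parameters: u = e^(σ√Δt) = e^(0.25·√0.5) = 1.1934, d = 1/u = 0.8380
Per-period rate: rΔt = 0.09·0.5 = 0.045, so R = e^0.045 = 1.0460
Risk-neutral probability p = (e^0.045 − 0.8380)/(1.1934 − 0.8380) = 0.2081/0.3554 = 0.5854
Terminal stock prices: S_u = 137.2, S_d = 96.37
Terminal payoffs (S − K): max(22.24, 0) = 22.24, max(-18.63, 0) = 0
Node 0 (S = 115): V_0 = e^(−0.045)·[0.5854·22.2369 + 0.4146·0.0000] = 12.4454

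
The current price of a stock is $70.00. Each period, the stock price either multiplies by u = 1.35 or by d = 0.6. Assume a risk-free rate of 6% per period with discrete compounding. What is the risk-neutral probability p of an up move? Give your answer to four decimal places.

Risk-neutral probability p = (1 + 0.06 − 0.6)/(1.35 − 0.6) = 0.4600/0.7500 = 0.6133

p = 0.6133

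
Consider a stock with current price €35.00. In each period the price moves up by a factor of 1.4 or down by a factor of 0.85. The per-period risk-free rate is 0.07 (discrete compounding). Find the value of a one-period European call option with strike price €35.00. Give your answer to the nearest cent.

Risk-neutral probability p = (1 + 0.07 − 0.85)/(1.4 − 0.85) = 0.2200/0.5500 = 0.4000
Terminal stock prices: S_u = 49, S_d = 29.75
Terminal payoffs (S − K): max(14, 0) = 14, max(-5.25, 0) = 0
Node 0 (S = 35): V_0 = 1/1.07·[0.4000·14.0000 + 0.6000·0.0000] = 5.2336

€5.23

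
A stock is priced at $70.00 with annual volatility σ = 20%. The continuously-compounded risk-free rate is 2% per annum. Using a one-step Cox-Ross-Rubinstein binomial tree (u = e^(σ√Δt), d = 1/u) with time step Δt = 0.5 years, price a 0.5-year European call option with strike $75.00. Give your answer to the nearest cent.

CRR parameters: u = e^(σ√Δt) = e^(0.2·√0.5) = 1.1519, d = 1/u = 0.8681
Per-period rate: rΔt = 0.02·0.5 = 0.01, so R = e^0.01 = 1.0101
Risk-neutral probability p = (e^0.01 − 0.8681)/(1.1519 − 0.8681) = 0.1419/0.2838 = 0.5001
Terminal stock prices: S_u = 80.63, S_d = 60.77
Terminal payoffs (S − K): max(5.634, 0) = 5.634, max(-14.23, 0) = 0
Node 0 (S = 70): V_0 = e^(−0.01)·[0.5001·5.6337 + 0.4999·0.0000] = 2.7895

$2.79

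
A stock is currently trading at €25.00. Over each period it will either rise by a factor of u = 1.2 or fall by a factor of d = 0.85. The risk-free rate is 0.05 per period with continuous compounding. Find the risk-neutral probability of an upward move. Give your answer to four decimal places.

p = 0.5751

Risk-neutral probability p = (e^0.05 − 0.85)/(1.2 − 0.85) = 0.2013/0.3500 = 0.5751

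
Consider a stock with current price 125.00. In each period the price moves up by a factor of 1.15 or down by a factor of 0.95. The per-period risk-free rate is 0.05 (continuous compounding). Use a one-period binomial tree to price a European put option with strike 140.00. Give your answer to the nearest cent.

Risk-neutral probability p = (e^0.05 − 0.95)/(1.15 − 0.95) = 0.1013/0.2000 = 0.5064
Terminal stock prices: S_u = 143.8, S_d = 118.8
Terminal payoffs (K − S): max(-3.75, 0) = 0, max(21.25, 0) = 21.25
Node 0 (S = 125): V_0 = e^(−0.05)·[0.5064·0.0000 + 0.4936·21.2500] = 9.9783

9.98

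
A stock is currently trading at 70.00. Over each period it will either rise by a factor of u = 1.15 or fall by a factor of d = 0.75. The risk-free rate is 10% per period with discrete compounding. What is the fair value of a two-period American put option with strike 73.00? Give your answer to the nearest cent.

3.47

Risk-neutral probability p = (1 + 0.1 − 0.75)/(1.15 − 0.75) = 0.3500/0.4000 = 0.8750
Terminal stock prices: S_uu = 92.57, S_ud = 60.38, S_dd = 39.38
Terminal payoffs (K − S): max(-19.57, 0) = 0, max(12.62, 0) = 12.62, max(33.62, 0) = 33.62
Node u (S = 80.5): continuation = 1/1.1·[0.8750·0.0000 + 0.1250·12.6250] = 1.4347; exercise value = 0.0000 ≤ continuation, so V_u = 1.4347
Node d (S = 52.5): continuation = 1/1.1·[0.8750·12.6250 + 0.1250·33.6250] = 13.8636; exercise value = 20.5000 > continuation, so V_d = 20.5000 (exercise)
Node 0 (S = 70): continuation = 1/1.1·[0.8750·1.4347 + 0.1250·20.5000] = 3.4708; exercise value = 3.0000 ≤ continuation, so V_0 = 3.4708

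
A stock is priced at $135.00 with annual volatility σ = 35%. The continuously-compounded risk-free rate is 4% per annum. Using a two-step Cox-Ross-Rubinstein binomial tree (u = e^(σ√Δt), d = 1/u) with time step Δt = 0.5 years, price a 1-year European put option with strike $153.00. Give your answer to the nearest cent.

CRR parameters: u = e^(σ√Δt) = e^(0.35·√0.5) = 1.2808, d = 1/u = 0.7808
Per-period rate: rΔt = 0.04·0.5 = 0.02, so R = e^0.02 = 1.0202
Risk-neutral probability p = (e^0.02 − 0.7808)/(1.2808 − 0.7808) = 0.2394/0.5000 = 0.4788
Terminal stock prices: S_uu = 221.5, S_ud = 135, S_dd = 82.29
Terminal payoffs (K − S): max(-68.46, 0) = 0, max(18, 0) = 18, max(70.71, 0) = 70.71
Node u (S = 172.9): V_u = e^(−0.02)·[0.4788·0.0000 + 0.5212·18.0000] = 9.1951
Node d (S = 105.4): V_d = e^(−0.02)·[0.4788·18.0000 + 0.5212·70.7058] = 44.5678
Node 0 (S = 135): V_0 = e^(−0.02)·[0.4788·9.1951 + 0.5212·44.5678] = 27.0828

$27.08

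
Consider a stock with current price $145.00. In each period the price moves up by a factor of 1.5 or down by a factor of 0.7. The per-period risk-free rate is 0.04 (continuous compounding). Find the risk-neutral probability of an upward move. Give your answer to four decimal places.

Risk-neutral probability p = (e^0.04 − 0.7)/(1.5 − 0.7) = 0.3408/0.8000 = 0.4260

p = 0.4260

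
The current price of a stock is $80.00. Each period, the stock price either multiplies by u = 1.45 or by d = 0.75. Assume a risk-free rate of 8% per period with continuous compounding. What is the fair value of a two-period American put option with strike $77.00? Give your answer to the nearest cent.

$8.22

Risk-neutral probability p = (e^0.08 − 0.75)/(1.45 − 0.75) = 0.3333/0.7000 = 0.4761
Terminal stock prices: S_uu = 168.2, S_ud = 87, S_dd = 45
Terminal payoffs (K − S): max(-91.2, 0) = 0, max(-10, 0) = 0, max(32, 0) = 32
Node u (S = 116): continuation = e^(−0.08)·[0.4761·0.0000 + 0.5239·0.0000] = 0.0000; exercise value = 0.0000 ≤ continuation, so V_u = 0.0000
Node d (S = 60): continuation = e^(−0.08)·[0.4761·0.0000 + 0.5239·32.0000] = 15.4751; exercise value = 17.0000 > continuation, so V_d = 17.0000 (exercise)
Node 0 (S = 80): continuation = e^(−0.08)·[0.4761·0.0000 + 0.5239·17.0000] = 8.2212; exercise value = 0.0000 ≤ continuation, so V_0 = 8.2212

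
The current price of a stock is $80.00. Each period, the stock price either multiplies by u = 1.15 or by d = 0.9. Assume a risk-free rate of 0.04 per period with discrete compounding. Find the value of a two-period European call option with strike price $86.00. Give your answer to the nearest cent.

Risk-neutral probability p = (1 + 0.04 − 0.9)/(1.15 − 0.9) = 0.1400/0.2500 = 0.5600
Terminal stock prices: S_uu = 105.8, S_ud = 82.8, S_dd = 64.8
Terminal payoffs (S − K): max(19.8, 0) = 19.8, max(-3.2, 0) = 0, max(-21.2, 0) = 0
Node u (S = 92): V_u = 1/1.04·[0.5600·19.8000 + 0.4400·0.0000] = 10.6615
Node d (S = 72): V_d = 1/1.04·[0.5600·0.0000 + 0.4400·0.0000] = 0.0000
Node 0 (S = 80): V_0 = 1/1.04·[0.5600·10.6615 + 0.4400·0.0000] = 5.7408

$5.74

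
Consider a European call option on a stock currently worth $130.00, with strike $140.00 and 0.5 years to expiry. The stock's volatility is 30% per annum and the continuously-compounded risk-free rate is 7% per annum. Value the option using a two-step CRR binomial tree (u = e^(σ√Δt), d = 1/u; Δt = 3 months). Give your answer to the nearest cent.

$9.31

CRR parameters: u = e^(σ√Δt) = e^(0.3·√0.25) = 1.1618, d = 1/u = 0.8607
Per-period rate: rΔt = 0.07·0.25 = 0.0175, so R = e^0.0175 = 1.0177
Risk-neutral probability p = (e^0.0175 − 0.8607)/(1.1618 − 0.8607) = 0.1569/0.3011 = 0.5212
Terminal stock prices: S_uu = 175.5, S_ud = 130, S_dd = 96.31
Terminal payoffs (S − K): max(35.48, 0) = 35.48, max(-10, 0) = 0, max(-43.69, 0) = 0
Node u (S = 151): V_u = e^(−0.0175)·[0.5212·35.4816 + 0.4788·0.0000] = 18.1721
Node d (S = 111.9): V_d = e^(−0.0175)·[0.5212·0.0000 + 0.4788·0.0000] = 0.0000
Node 0 (S = 130): V_0 = e^(−0.0175)·[0.5212·18.1721 + 0.4788·0.0000] = 9.3069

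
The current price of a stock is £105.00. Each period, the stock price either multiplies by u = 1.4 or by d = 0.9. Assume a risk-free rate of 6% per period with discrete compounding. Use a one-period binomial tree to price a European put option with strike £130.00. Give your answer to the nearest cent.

Risk-neutral probability p = (1 + 0.06 − 0.9)/(1.4 − 0.9) = 0.1600/0.5000 = 0.3200
Terminal stock prices: S_u = 147, S_d = 94.5
Terminal payoffs (K − S): max(-17, 0) = 0, max(35.5, 0) = 35.5
Node 0 (S = 105): V_0 = 1/1.06·[0.3200·0.0000 + 0.6800·35.5000] = 22.7736

£22.77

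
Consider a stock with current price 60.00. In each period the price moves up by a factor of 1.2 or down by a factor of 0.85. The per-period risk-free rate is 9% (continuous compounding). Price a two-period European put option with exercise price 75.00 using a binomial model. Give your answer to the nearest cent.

7.28

Risk-neutral probability p = (e^0.09 − 0.85)/(1.2 − 0.85) = 0.2442/0.3500 = 0.6976
Terminal stock prices: S_uu = 86.4, S_ud = 61.2, S_dd = 43.35
Terminal payoffs (K − S): max(-11.4, 0) = 0, max(13.8, 0) = 13.8, max(31.65, 0) = 31.65
Node u (S = 72): V_u = e^(−0.09)·[0.6976·0.0000 + 0.3024·13.8000] = 3.8134
Node d (S = 51): V_d = e^(−0.09)·[0.6976·13.8000 + 0.3024·31.6500] = 17.5448
Node 0 (S = 60): V_0 = e^(−0.09)·[0.6976·3.8134 + 0.3024·17.5448] = 7.2797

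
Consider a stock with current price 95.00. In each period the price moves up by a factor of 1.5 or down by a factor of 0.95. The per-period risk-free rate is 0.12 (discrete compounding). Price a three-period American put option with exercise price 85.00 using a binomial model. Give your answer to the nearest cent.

Risk-neutral probability p = (1 + 0.12 − 0.95)/(1.5 − 0.95) = 0.1700/0.5500 = 0.3091
Terminal stock prices: S_uuu = 320.6, S_uud = 203.1, S_udd = 128.6, S_ddd = 81.45
Terminal payoffs (K − S): max(-235.6, 0) = 0, max(-118.1, 0) = 0, max(-43.61, 0) = 0, max(3.549, 0) = 3.549
Node uu (S = 213.8): continuation = 1/1.12·[0.3091·0.0000 + 0.6909·0.0000] = 0.0000; exercise value = 0.0000 ≤ continuation, so V_uu = 0.0000
Node ud (S = 135.4): continuation = 1/1.12·[0.3091·0.0000 + 0.6909·0.0000] = 0.0000; exercise value = 0.0000 ≤ continuation, so V_ud = 0.0000
Node dd (S = 85.74): continuation = 1/1.12·[0.3091·0.0000 + 0.6909·3.5494] = 2.1895; exercise value = 0.0000 ≤ continuation, so V_dd = 2.1895
Node u (S = 142.5): continuation = 1/1.12·[0.3091·0.0000 + 0.6909·0.0000] = 0.0000; exercise value = 0.0000 ≤ continuation, so V_u = 0.0000
Node d (S = 90.25): continuation = 1/1.12·[0.3091·0.0000 + 0.6909·2.1895] = 1.3507; exercise value = 0.0000 ≤ continuation, so V_d = 1.3507
Node 0 (S = 95): continuation = 1/1.12·[0.3091·0.0000 + 0.6909·1.3507] = 0.8332; exercise value = 0.0000 ≤ continuation, so V_0 = 0.8332

0.83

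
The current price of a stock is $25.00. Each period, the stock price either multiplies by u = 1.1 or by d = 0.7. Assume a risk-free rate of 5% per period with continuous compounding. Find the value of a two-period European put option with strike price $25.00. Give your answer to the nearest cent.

$1.28

Risk-neutral probability p = (e^0.05 − 0.7)/(1.1 − 0.7) = 0.3513/0.4000 = 0.8782
Terminal stock prices: S_uu = 30.25, S_ud = 19.25, S_dd = 12.25
Terminal payoffs (K − S): max(-5.25, 0) = 0, max(5.75, 0) = 5.75, max(12.75, 0) = 12.75
Node u (S = 27.5): V_u = e^(−0.05)·[0.8782·0.0000 + 0.1218·5.7500] = 0.6663
Node d (S = 17.5): V_d = e^(−0.05)·[0.8782·5.7500 + 0.1218·12.7500] = 6.2807
Node 0 (S = 25): V_0 = e^(−0.05)·[0.8782·0.6663 + 0.1218·6.2807] = 1.2844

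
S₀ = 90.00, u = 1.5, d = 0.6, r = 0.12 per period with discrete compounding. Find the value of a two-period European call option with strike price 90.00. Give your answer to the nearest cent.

29.94

Risk-neutral probability p = (1 + 0.12 − 0.6)/(1.5 − 0.6) = 0.5200/0.9000 = 0.5778
Terminal stock prices: S_uu = 202.5, S_ud = 81, S_dd = 32.4
Terminal payoffs (S − K): max(112.5, 0) = 112.5, max(-9, 0) = 0, max(-57.6, 0) = 0
Node u (S = 135): V_u = 1/1.12·[0.5778·112.5000 + 0.4222·0.0000] = 58.0357
Node d (S = 54): V_d = 1/1.12·[0.5778·0.0000 + 0.4222·0.0000] = 0.0000
Node 0 (S = 90): V_0 = 1/1.12·[0.5778·58.0357 + 0.4222·0.0000] = 29.9391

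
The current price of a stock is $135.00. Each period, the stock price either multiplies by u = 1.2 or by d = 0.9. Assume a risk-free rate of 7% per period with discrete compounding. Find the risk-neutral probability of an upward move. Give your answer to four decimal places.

p = 0.5667

Risk-neutral probability p = (1 + 0.07 − 0.9)/(1.2 − 0.9) = 0.1700/0.3000 = 0.5667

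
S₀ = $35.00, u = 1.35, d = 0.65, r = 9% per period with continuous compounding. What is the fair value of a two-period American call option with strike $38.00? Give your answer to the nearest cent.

Risk-neutral probability p = (e^0.09 − 0.65)/(1.35 − 0.65) = 0.4442/0.7000 = 0.6345
Terminal stock prices: S_uu = 63.79, S_ud = 30.71, S_dd = 14.79
Terminal payoffs (S − K): max(25.79, 0) = 25.79, max(-7.287, 0) = 0, max(-23.21, 0) = 0
Node u (S = 47.25): continuation = e^(−0.09)·[0.6345·25.7875 + 0.3655·0.0000] = 14.9547; exercise value = 9.2500 ≤ continuation, so V_u = 14.9547
Node d (S = 22.75): continuation = e^(−0.09)·[0.6345·0.0000 + 0.3655·0.0000] = 0.0000; exercise value = 0.0000 ≤ continuation, so V_d = 0.0000
Node 0 (S = 35): continuation = e^(−0.09)·[0.6345·14.9547 + 0.3655·0.0000] = 8.6726; exercise value = 0.0000 ≤ continuation, so V_0 = 8.6726

$8.67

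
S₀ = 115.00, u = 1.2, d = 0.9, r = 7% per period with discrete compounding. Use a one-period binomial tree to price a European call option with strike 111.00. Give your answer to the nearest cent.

Risk-neutral probability p = (1 + 0.07 − 0.9)/(1.2 − 0.9) = 0.1700/0.3000 = 0.5667
Terminal stock prices: S_u = 138, S_d = 103.5
Terminal payoffs (S − K): max(27, 0) = 27, max(-7.5, 0) = 0
Node 0 (S = 115): V_0 = 1/1.07·[0.5667·27.0000 + 0.4333·0.0000] = 14.2991

14.30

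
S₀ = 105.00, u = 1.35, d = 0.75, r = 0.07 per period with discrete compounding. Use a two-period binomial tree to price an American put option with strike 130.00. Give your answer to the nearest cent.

27.50

Risk-neutral probability p = (1 + 0.07 − 0.75)/(1.35 − 0.75) = 0.3200/0.6000 = 0.5333
Terminal stock prices: S_uu = 191.4, S_ud = 106.3, S_dd = 59.06
Terminal payoffs (K − S): max(-61.36, 0) = 0, max(23.69, 0) = 23.69, max(70.94, 0) = 70.94
Node u (S = 141.8): continuation = 1/1.07·[0.5333·0.0000 + 0.4667·23.6875] = 10.3310; exercise value = 0.0000 ≤ continuation, so V_u = 10.3310
Node d (S = 78.75): continuation = 1/1.07·[0.5333·23.6875 + 0.4667·70.9375] = 42.7453; exercise value = 51.2500 > continuation, so V_d = 51.2500 (exercise)
Node 0 (S = 105): continuation = 1/1.07·[0.5333·10.3310 + 0.4667·51.2500] = 27.5014; exercise value = 25.0000 ≤ continuation, so V_0 = 27.5014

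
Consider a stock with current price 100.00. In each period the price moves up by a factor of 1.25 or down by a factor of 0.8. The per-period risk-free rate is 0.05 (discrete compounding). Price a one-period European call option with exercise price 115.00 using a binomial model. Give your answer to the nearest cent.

5.29

Risk-neutral probability p = (1 + 0.05 − 0.8)/(1.25 − 0.8) = 0.2500/0.4500 = 0.5556
Terminal stock prices: S_u = 125, S_d = 80
Terminal payoffs (S − K): max(10, 0) = 10, max(-35, 0) = 0
Node 0 (S = 100): V_0 = 1/1.05·[0.5556·10.0000 + 0.4444·0.0000] = 5.2910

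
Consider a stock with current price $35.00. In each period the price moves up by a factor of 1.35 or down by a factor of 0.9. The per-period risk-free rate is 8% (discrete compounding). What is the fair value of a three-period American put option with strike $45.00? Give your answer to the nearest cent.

$10.00

Risk-neutral probability p = (1 + 0.08 − 0.9)/(1.35 − 0.9) = 0.1800/0.4500 = 0.4000
Terminal stock prices: S_uuu = 86.11, S_uud = 57.41, S_udd = 38.27, S_ddd = 25.52
Terminal payoffs (K − S): max(-41.11, 0) = 0, max(-12.41, 0) = 0, max(6.727, 0) = 6.727, max(19.48, 0) = 19.48
Node uu (S = 63.79): continuation = 1/1.08·[0.4000·0.0000 + 0.6000·0.0000] = 0.0000; exercise value = 0.0000 ≤ continuation, so V_uu = 0.0000
Node ud (S = 42.52): continuation = 1/1.08·[0.4000·0.0000 + 0.6000·6.7275] = 3.7375; exercise value = 2.4750 ≤ continuation, so V_ud = 3.7375
Node dd (S = 28.35): continuation = 1/1.08·[0.4000·6.7275 + 0.6000·19.4850] = 13.3167; exercise value = 16.6500 > continuation, so V_dd = 16.6500 (exercise)
Node u (S = 47.25): continuation = 1/1.08·[0.4000·0.0000 + 0.6000·3.7375] = 2.0764; exercise value = 0.0000 ≤ continuation, so V_u = 2.0764
Node d (S = 31.5): continuation = 1/1.08·[0.4000·3.7375 + 0.6000·16.6500] = 10.6343; exercise value = 13.5000 > continuation, so V_d = 13.5000 (exercise)
Node 0 (S = 35): continuation = 1/1.08·[0.4000·2.0764 + 0.6000·13.5000] = 8.2690; exercise value = 10.0000 > continuation, so V_0 = 10.0000 (exercise)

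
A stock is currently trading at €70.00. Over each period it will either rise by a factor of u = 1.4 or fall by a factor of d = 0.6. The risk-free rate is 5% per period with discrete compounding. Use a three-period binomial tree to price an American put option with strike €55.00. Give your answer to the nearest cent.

€8.84

Risk-neutral probability p = (1 + 0.05 − 0.6)/(1.4 − 0.6) = 0.4500/0.8000 = 0.5625
Terminal stock prices: S_uuu = 192.1, S_uud = 82.32, S_udd = 35.28, S_ddd = 15.12
Terminal payoffs (K − S): max(-137.1, 0) = 0, max(-27.32, 0) = 0, max(19.72, 0) = 19.72, max(39.88, 0) = 39.88
Node uu (S = 137.2): continuation = 1/1.05·[0.5625·0.0000 + 0.4375·0.0000] = 0.0000; exercise value = 0.0000 ≤ continuation, so V_uu = 0.0000
Node ud (S = 58.8): continuation = 1/1.05·[0.5625·0.0000 + 0.4375·19.7200] = 8.2167; exercise value = 0.0000 ≤ continuation, so V_ud = 8.2167
Node dd (S = 25.2): continuation = 1/1.05·[0.5625·19.7200 + 0.4375·39.8800] = 27.1810; exercise value = 29.8000 > continuation, so V_dd = 29.8000 (exercise)
Node u (S = 98): continuation = 1/1.05·[0.5625·0.0000 + 0.4375·8.2167] = 3.4236; exercise value = 0.0000 ≤ continuation, so V_u = 3.4236
Node d (S = 42): continuation = 1/1.05·[0.5625·8.2167 + 0.4375·29.8000] = 16.8185; exercise value = 13.0000 ≤ continuation, so V_d = 16.8185
Node 0 (S = 70): continuation = 1/1.05·[0.5625·3.4236 + 0.4375·16.8185] = 8.8418; exercise value = 0.0000 ≤ continuation, so V_0 = 8.8418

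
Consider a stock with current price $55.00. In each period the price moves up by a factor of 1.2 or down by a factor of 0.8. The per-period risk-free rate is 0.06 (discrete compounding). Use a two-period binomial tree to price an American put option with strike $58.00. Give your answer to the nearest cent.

$5.68

Risk-neutral probability p = (1 + 0.06 − 0.8)/(1.2 − 0.8) = 0.2600/0.4000 = 0.6500
Terminal stock prices: S_uu = 79.2, S_ud = 52.8, S_dd = 35.2
Terminal payoffs (K − S): max(-21.2, 0) = 0, max(5.2, 0) = 5.2, max(22.8, 0) = 22.8
Node u (S = 66): continuation = 1/1.06·[0.6500·0.0000 + 0.3500·5.2000] = 1.7170; exercise value = 0.0000 ≤ continuation, so V_u = 1.7170
Node d (S = 44): continuation = 1/1.06·[0.6500·5.2000 + 0.3500·22.8000] = 10.7170; exercise value = 14.0000 > continuation, so V_d = 14.0000 (exercise)
Node 0 (S = 55): continuation = 1/1.06·[0.6500·1.7170 + 0.3500·14.0000] = 5.6755; exercise value = 3.0000 ≤ continuation, so V_0 = 5.6755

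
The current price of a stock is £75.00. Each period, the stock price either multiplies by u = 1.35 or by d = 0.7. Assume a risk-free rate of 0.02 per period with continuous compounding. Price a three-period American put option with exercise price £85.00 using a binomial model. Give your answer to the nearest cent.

Risk-neutral probability p = (e^0.02 − 0.7)/(1.35 − 0.7) = 0.3202/0.6500 = 0.4926
Terminal stock prices: S_uuu = 184.5, S_uud = 95.68, S_udd = 49.61, S_ddd = 25.72
Terminal payoffs (K − S): max(-99.53, 0) = 0, max(-10.68, 0) = 0, max(35.39, 0) = 35.39, max(59.28, 0) = 59.28
Node uu (S = 136.7): continuation = e^(−0.02)·[0.4926·0.0000 + 0.5074·0.0000] = 0.0000; exercise value = 0.0000 ≤ continuation, so V_uu = 0.0000
Node ud (S = 70.88): continuation = e^(−0.02)·[0.4926·0.0000 + 0.5074·35.3875] = 17.5995; exercise value = 14.1250 ≤ continuation, so V_ud = 17.5995
Node dd (S = 36.75): continuation = e^(−0.02)·[0.4926·35.3875 + 0.5074·59.2750] = 46.5669; exercise value = 48.2500 > continuation, so V_dd = 48.2500 (exercise)
Node u (S = 101.2): continuation = e^(−0.02)·[0.4926·0.0000 + 0.5074·17.5995] = 8.7528; exercise value = 0.0000 ≤ continuation, so V_u = 8.7528
Node d (S = 52.5): continuation = e^(−0.02)·[0.4926·17.5995 + 0.5074·48.2500] = 32.4946; exercise value = 32.5000 > continuation, so V_d = 32.5000 (exercise)
Node 0 (S = 75): continuation = e^(−0.02)·[0.4926·8.7528 + 0.5074·32.5000] = 20.3898; exercise value = 10.0000 ≤ continuation, so V_0 = 20.3898

£20.39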